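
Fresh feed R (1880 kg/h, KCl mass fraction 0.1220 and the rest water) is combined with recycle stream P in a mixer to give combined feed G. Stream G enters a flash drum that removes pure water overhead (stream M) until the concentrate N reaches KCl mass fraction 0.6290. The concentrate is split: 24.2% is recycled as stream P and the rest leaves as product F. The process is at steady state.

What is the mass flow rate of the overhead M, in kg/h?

Overall KCl balance (none leaves overhead): KCl in fresh feed = KCl in product, i.e. 1880×0.122 = (1−0.242)·N·0.629.
N = 229.36/(0.629×0.758) = 481.06 kg/h.
Recycle P = 0.242×481.06 = 116.42 kg/h.
Combined feed G = 1880 + 116.42 = 1996.4 kg/h.
Overhead M = G − N = 1996.4 − 481.06 = 1515.4 kg/h.

1515 kg/h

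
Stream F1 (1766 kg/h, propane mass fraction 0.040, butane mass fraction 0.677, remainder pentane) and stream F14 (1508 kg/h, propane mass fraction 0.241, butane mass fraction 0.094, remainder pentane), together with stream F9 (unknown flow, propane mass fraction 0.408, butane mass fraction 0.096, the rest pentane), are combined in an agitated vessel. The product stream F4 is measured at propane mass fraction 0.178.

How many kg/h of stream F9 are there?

Let F9 be the unknown flow. Total out = 3274 + F9.
propane balance: 434.07 + 0.408·F9 = 0.178·(3274 + F9)
(0.408 − 0.178)·F9 = 0.178×3274 − 434.07 = 148.7
F9 = 148.7 / 0.230 = 646.54 kg/h

646.5 kg/h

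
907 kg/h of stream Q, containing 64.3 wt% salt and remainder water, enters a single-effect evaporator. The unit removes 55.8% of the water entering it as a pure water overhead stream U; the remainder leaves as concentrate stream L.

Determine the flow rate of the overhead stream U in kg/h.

180.7 kg/h

water entering = 907×0.357 = 323.8 kg/h; overhead removed = 0.558×323.8 = 180.68 kg/h.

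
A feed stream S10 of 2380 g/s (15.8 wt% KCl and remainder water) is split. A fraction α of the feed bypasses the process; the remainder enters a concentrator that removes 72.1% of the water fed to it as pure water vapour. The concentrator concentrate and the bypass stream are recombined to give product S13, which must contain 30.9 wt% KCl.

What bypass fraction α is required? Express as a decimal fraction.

All 2380×0.158 = 376.04 g/s of KCl reaches S13, so S13 = 376.04/0.309 = 1217 g/s and vapour = 1163 g/s.
The evaporator receives (1−α)·2380 of feed at 0.842 water and removes 0.721 of that water:
0.721×0.842×(1−α)×2380 = 1163
(1−α) = 1163/1444.9 = 0.8050;  α = 0.1950.

0.195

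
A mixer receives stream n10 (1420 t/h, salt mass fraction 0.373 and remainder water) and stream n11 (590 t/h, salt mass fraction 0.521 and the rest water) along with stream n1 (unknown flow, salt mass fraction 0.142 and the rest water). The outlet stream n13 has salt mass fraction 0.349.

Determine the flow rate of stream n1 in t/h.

654.9 t/h

Let n1 be the unknown flow. Total out = 2010 + n1.
salt balance: 837.05 + 0.142·n1 = 0.349·(2010 + n1)
(0.142 − 0.349)·n1 = 0.349×2010 − 837.05 = -135.56
n1 = -135.56 / -0.207 = 654.88 t/h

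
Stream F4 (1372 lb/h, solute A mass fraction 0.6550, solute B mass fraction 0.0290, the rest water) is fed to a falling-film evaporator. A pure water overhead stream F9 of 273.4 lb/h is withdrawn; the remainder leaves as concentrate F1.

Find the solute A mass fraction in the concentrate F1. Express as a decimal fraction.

0.8180

solute A is not removed: 1372×0.655 = 898.66 lb/h of solute A enters F1.
Concentrate = 1372 − 273.4 = 1098.6 lb/h.
Mass fraction = 898.66/1098.6 = 0.8180.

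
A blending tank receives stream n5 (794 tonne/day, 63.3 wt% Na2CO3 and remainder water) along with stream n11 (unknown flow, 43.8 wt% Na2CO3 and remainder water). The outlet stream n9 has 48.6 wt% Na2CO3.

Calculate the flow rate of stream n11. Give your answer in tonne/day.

2432 tonne/day

Let n11 be the unknown flow. Total out = 794 + n11.
Na2CO3 balance: 502.6 + 0.438·n11 = 0.486·(794 + n11)
(0.438 − 0.486)·n11 = 0.486×794 − 502.6 = -116.72
n11 = -116.72 / -0.048 = 2431.6 tonne/day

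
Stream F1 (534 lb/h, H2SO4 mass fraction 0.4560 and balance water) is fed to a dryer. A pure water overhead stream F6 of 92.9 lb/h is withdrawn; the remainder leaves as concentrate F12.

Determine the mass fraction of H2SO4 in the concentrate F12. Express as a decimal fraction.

H2SO4 is not removed: 534×0.456 = 243.5 lb/h of H2SO4 enters F12.
Concentrate = 534 − 92.9 = 441.1 lb/h.
Mass fraction = 243.5/441.1 = 0.5520.

0.5520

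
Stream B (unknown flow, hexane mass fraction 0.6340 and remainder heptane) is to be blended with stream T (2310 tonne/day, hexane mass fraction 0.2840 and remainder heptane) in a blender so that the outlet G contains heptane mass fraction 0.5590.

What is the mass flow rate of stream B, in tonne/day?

Let B be the unknown flow. Total out = 2310 + B.
heptane balance: 1654 + 0.366·B = 0.559·(2310 + B)
(0.366 − 0.559)·B = 0.559×2310 − 1654 = -362.67
B = -362.67 / -0.193 = 1879.1 tonne/day

1879 tonne/day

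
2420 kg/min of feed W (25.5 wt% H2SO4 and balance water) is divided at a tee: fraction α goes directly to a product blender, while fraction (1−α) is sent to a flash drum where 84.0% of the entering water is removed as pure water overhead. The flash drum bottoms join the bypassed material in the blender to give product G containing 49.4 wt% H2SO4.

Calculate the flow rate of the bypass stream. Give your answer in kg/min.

549.1 kg/min

All 2420×0.255 = 617.1 kg/min of H2SO4 reaches G, so G = 617.1/0.494 = 1249.2 kg/min and vapour = 1170.8 kg/min.
The evaporator receives (1−α)·2420 of feed at 0.745 water and removes 0.840 of that water:
0.840×0.745×(1−α)×2420 = 1170.8
(1−α) = 1170.8/1514.4 = 0.7731;  α = 0.2269.
Bypass flow = 0.2269×2420 = 549.1 kg/min.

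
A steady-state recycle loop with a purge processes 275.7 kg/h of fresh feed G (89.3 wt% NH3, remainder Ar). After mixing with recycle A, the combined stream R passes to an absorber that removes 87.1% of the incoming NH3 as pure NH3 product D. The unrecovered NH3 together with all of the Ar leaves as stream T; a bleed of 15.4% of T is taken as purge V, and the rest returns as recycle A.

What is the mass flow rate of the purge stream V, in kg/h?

34.99 kg/h

Ar enters only via G and leaves only via the purge: 275.7×0.107 = 0.154×(Ar in T), and the absorber passes all Ar, so Ar in R = Ar in T = 191.56 kg/h.
NH3 in R: m_A = 275.7×0.893 + (1−0.154)·(1−0.871)·m_A, so m_A = 246.2/0.8909 = 276.36 kg/h.
T = (1−0.871)×276.36 + 191.56 = 227.21 kg/h.
Purge V = 0.154×227.21 = 34.99 kg/h.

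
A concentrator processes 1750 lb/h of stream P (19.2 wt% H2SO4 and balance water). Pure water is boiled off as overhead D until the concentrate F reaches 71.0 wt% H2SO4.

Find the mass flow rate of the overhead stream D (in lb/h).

H2SO4 is conserved: 1750×0.192 = 336 lb/h all reports to the concentrate.
Concentrate = 336/(target fraction) = 473.24 lb/h.
Overhead = 1750 − 473.24 = 1276.8 lb/h.

1277 lb/h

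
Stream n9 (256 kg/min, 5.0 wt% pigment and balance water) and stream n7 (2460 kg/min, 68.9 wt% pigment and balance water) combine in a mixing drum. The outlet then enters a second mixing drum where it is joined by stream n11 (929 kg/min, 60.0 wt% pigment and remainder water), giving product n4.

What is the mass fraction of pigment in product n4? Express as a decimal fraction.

0.6214

Overall, product flow = 3645 kg/min.
pigment in = 256×0.050 + 2460×0.689 + 929×0.600 = 2265.1 kg/min.
pigment fraction in n4 = 0.6214.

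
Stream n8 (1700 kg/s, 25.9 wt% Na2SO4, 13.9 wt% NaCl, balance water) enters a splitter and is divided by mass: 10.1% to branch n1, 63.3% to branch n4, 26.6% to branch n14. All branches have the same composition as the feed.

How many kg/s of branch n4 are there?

1076 kg/s

Branch n4 flow = 0.633×1700 = 1076.1 kg/s.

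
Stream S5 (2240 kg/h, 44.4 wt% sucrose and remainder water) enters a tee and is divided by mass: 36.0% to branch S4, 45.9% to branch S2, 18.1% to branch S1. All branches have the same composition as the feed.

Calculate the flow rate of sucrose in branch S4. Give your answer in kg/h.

Branch S4 total = 0.360×2240 = 806.4 kg/h.
sucrose in S4 = 0.444×806.4 = 358.04 kg/h.

358 kg/h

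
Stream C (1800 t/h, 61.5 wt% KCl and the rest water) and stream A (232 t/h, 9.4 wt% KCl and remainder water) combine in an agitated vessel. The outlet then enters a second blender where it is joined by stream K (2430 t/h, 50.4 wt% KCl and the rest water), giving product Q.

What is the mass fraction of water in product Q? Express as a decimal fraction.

Overall, product flow = 4462 t/h.
water in = 1800×0.385 + 232×0.906 + 2430×0.496 = 2108.5 t/h.
water fraction in Q = 0.4725.

0.4725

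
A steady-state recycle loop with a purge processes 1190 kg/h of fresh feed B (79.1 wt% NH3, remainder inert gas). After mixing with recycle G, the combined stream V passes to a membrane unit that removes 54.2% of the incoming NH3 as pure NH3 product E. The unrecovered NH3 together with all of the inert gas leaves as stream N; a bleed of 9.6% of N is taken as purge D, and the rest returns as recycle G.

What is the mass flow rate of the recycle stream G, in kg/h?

3007 kg/h

inert gas enters only via B and leaves only via the purge: 1190×0.209 = 0.096×(inert gas in N), and the membrane unit passes all inert gas, so inert gas in V = inert gas in N = 2590.7 kg/h.
NH3 in V: m_A = 1190×0.791 + (1−0.096)·(1−0.542)·m_A, so m_A = 941.29/0.5860 = 1606.4 kg/h.
N = (1−0.542)×1606.4 + 2590.7 = 3326.5 kg/h.
Recycle G = (1−0.096)×3326.5 = 3007.1 kg/h.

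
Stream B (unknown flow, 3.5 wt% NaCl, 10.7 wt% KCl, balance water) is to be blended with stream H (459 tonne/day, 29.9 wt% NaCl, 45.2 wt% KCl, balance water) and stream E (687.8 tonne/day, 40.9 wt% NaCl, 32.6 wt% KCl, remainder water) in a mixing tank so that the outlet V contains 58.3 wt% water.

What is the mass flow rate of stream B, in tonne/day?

Let B be the unknown flow. Total out = 1146.8 + B.
water balance: 296.56 + 0.858·B = 0.583·(1146.8 + B)
(0.858 − 0.583)·B = 0.583×1146.8 − 296.56 = 372.03
B = 372.03 / 0.275 = 1352.8 tonne/day

1353 tonne/day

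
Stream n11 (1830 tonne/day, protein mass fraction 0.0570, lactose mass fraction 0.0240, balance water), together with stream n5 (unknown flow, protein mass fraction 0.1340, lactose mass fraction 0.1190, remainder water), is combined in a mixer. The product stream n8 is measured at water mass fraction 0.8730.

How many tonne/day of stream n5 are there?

668.1 tonne/day

Let n5 be the unknown flow. Total out = 1830 + n5.
water balance: 1681.8 + 0.747·n5 = 0.873·(1830 + n5)
(0.747 − 0.873)·n5 = 0.873×1830 − 1681.8 = -84.18
n5 = -84.18 / -0.126 = 668.1 tonne/day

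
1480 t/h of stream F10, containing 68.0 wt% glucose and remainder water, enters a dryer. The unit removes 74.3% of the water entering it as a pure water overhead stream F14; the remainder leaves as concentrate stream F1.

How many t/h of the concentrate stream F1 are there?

water entering = 1480×0.320 = 473.6 t/h; overhead removed = 0.743×473.6 = 351.88 t/h.
Concentrate = 1480 − 351.88 = 1128.1 t/h.

1128 t/h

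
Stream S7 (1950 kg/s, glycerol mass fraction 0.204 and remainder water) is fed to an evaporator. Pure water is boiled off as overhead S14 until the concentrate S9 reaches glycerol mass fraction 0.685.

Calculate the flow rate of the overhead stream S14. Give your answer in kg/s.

glycerol is conserved: 1950×0.204 = 397.8 kg/s all reports to the concentrate.
Concentrate = 397.8/(target fraction) = 580.73 kg/s.
Overhead = 1950 − 580.73 = 1369.3 kg/s.

1369 kg/s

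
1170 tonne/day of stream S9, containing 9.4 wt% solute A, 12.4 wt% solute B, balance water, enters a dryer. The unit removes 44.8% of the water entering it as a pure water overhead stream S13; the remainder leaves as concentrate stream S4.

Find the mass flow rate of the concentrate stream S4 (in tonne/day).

water entering = 1170×0.782 = 914.94 tonne/day; overhead removed = 0.448×914.94 = 409.89 tonne/day.
Concentrate = 1170 − 409.89 = 760.11 tonne/day.

760.1 tonne/day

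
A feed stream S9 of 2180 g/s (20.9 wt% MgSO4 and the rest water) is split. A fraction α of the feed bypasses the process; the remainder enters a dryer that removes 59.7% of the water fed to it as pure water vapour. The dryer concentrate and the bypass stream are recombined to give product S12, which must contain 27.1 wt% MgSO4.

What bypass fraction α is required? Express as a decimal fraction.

0.516

All 2180×0.209 = 455.62 g/s of MgSO4 reaches S12, so S12 = 455.62/0.271 = 1681.3 g/s and vapour = 498.75 g/s.
The evaporator receives (1−α)·2180 of feed at 0.791 water and removes 0.597 of that water:
0.597×0.791×(1−α)×2180 = 498.75
(1−α) = 498.75/1029.5 = 0.4845;  α = 0.5155.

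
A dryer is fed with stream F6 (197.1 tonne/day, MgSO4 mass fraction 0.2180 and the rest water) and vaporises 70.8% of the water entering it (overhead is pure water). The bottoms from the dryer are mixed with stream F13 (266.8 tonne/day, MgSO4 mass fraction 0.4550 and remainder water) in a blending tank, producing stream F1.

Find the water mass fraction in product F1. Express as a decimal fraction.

Vapour removed = 0.708×0.782×197.1 = 109.13 tonne/day; concentrate = 87.974 tonne/day.
water reaching the mixer = 45.007 (from concentrate) + 266.8×0.545 = 190.41 tonne/day.
Product flow = 87.974 + 266.8 = 354.77 tonne/day; water fraction = 0.5367.

0.5367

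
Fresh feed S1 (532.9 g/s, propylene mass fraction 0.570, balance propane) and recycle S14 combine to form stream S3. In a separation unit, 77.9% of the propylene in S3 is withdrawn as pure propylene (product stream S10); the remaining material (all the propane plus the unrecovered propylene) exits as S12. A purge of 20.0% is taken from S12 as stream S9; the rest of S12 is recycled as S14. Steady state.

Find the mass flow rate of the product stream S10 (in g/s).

propylene in S3: m_A = 532.9×0.570 + (1−0.200)·(1−0.779)·m_A, so m_A = 303.75/0.8232 = 368.99 g/s.
Product S10 = 0.779×368.99 = 287.44 g/s.

287.4 g/s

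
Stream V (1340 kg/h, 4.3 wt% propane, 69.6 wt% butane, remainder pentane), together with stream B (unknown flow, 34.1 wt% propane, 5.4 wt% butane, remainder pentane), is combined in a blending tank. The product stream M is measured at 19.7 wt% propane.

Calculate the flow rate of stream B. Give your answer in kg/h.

Let B be the unknown flow. Total out = 1340 + B.
propane balance: 57.62 + 0.341·B = 0.197·(1340 + B)
(0.341 − 0.197)·B = 0.197×1340 − 57.62 = 206.36
B = 206.36 / 0.144 = 1433.1 kg/h

1433 kg/h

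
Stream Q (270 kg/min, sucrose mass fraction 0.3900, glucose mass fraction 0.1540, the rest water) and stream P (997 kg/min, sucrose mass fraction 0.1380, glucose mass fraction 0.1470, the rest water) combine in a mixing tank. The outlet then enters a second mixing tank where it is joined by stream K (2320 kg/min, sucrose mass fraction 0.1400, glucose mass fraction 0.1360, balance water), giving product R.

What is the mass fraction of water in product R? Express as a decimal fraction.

Overall, product flow = 3587 kg/min.
water in = 270×0.456 + 997×0.715 + 2320×0.724 = 2515.7 kg/min.
water fraction in R = 0.7013.

0.7013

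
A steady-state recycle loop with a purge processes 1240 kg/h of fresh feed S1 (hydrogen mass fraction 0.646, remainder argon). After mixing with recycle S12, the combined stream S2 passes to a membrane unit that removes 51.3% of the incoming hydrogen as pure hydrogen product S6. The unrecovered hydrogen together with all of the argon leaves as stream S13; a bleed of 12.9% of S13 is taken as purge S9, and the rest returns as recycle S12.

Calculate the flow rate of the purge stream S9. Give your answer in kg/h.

526.4 kg/h

argon enters only via S1 and leaves only via the purge: 1240×0.354 = 0.129×(argon in S13), and the membrane unit passes all argon, so argon in S2 = argon in S13 = 3402.8 kg/h.
hydrogen in S2: m_A = 1240×0.646 + (1−0.129)·(1−0.513)·m_A, so m_A = 801.04/0.5758 = 1391.1 kg/h.
S13 = (1−0.513)×1391.1 + 3402.8 = 4080.3 kg/h.
Purge S9 = 0.129×4080.3 = 526.35 kg/h.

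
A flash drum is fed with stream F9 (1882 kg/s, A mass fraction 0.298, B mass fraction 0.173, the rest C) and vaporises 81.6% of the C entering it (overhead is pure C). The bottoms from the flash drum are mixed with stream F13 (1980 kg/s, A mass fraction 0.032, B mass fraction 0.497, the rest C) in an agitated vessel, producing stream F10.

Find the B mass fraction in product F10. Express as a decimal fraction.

Vapour removed = 0.816×0.529×1882 = 812.39 kg/s; concentrate = 1069.6 kg/s.
B reaching the mixer = 325.59 (from concentrate) + 1980×0.497 = 1309.6 kg/s.
Product flow = 1069.6 + 1980 = 3049.6 kg/s; B fraction = 0.429.

0.429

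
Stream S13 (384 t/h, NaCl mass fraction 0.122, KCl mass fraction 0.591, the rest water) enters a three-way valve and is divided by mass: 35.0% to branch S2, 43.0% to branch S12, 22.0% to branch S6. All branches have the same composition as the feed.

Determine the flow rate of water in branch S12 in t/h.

47.39 t/h

Branch S12 total = 0.430×384 = 165.12 t/h.
water in S12 = 0.287×165.12 = 47.389 t/h.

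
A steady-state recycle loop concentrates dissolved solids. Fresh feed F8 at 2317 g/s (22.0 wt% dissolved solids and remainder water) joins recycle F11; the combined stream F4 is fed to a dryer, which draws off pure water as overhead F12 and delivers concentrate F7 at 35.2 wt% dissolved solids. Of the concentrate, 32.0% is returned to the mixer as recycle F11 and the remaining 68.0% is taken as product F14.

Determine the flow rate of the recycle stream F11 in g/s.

Overall dissolved solids balance (none leaves overhead): dissolved solids in fresh feed = dissolved solids in product, i.e. 2317×0.220 = (1−0.320)·F7·0.352.
F7 = 509.74/(0.352×0.680) = 2129.6 g/s.
Recycle F11 = 0.320×2129.6 = 681.47 g/s.

681.5 g/s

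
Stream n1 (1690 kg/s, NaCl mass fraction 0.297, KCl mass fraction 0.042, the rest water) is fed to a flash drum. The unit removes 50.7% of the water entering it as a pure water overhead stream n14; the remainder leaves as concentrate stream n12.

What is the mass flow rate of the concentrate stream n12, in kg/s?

water entering = 1690×0.661 = 1117.1 kg/s; overhead removed = 0.507×1117.1 = 566.36 kg/s.
Concentrate = 1690 − 566.36 = 1123.6 kg/s.

1124 kg/s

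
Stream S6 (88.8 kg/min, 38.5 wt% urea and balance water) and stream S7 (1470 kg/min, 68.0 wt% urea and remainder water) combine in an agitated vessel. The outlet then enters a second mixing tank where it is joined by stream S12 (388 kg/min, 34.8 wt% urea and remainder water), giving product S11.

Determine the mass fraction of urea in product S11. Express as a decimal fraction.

Overall, product flow = 1946.8 kg/min.
urea in = 88.8×0.385 + 1470×0.680 + 388×0.348 = 1168.8 kg/min.
urea fraction in S11 = 0.600.

0.600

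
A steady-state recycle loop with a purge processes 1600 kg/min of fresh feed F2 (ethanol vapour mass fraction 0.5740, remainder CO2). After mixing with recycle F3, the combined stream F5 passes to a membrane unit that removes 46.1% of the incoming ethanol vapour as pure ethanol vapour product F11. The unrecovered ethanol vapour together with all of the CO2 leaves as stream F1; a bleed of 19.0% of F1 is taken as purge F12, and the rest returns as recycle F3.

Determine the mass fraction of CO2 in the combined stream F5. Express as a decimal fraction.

0.6876

CO2 enters only via F2 and leaves only via the purge: 1600×0.426 = 0.190×(CO2 in F1), and the membrane unit passes all CO2, so CO2 in F5 = CO2 in F1 = 3587.4 kg/min.
ethanol vapour in F5: m_A = 1600×0.574 + (1−0.190)·(1−0.461)·m_A, so m_A = 918.4/0.5634 = 1630.1 kg/min.
F5 = 1630.1 + 3587.4 = 5217.4 kg/min.
CO2 fraction in F5 = 3587.4/5217.4 = 0.6876.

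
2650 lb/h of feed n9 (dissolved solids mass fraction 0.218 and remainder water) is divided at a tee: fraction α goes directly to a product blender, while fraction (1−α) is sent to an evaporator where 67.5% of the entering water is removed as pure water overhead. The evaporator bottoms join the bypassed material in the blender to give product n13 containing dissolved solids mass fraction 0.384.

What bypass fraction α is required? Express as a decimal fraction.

All 2650×0.218 = 577.7 lb/h of dissolved solids reaches n13, so n13 = 577.7/0.384 = 1504.4 lb/h and vapour = 1145.6 lb/h.
The evaporator receives (1−α)·2650 of feed at 0.782 water and removes 0.675 of that water:
0.675×0.782×(1−α)×2650 = 1145.6
(1−α) = 1145.6/1398.8 = 0.8190;  α = 0.1810.

0.181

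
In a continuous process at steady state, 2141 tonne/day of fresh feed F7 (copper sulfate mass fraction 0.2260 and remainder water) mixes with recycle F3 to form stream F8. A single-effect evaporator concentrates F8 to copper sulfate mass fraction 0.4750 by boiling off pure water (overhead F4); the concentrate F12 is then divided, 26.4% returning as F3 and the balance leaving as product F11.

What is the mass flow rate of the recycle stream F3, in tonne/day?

Overall copper sulfate balance (none leaves overhead): copper sulfate in fresh feed = copper sulfate in product, i.e. 2141×0.226 = (1−0.264)·F12·0.475.
F12 = 483.87/(0.475×0.736) = 1384.1 tonne/day.
Recycle F3 = 0.264×1384.1 = 365.39 tonne/day.

365.4 tonne/day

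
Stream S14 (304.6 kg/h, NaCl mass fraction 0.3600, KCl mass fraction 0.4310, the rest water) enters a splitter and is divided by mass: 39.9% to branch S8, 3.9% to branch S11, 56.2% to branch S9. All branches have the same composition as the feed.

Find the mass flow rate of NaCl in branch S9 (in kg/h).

61.63 kg/h

Branch S9 total = 0.562×304.6 = 171.19 kg/h.
NaCl in S9 = 0.360×171.19 = 61.627 kg/h.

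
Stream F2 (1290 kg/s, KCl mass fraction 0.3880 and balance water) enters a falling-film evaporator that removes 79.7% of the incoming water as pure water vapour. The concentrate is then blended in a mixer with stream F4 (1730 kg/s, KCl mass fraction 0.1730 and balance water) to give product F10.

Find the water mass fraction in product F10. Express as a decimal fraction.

Vapour removed = 0.797×0.612×1290 = 629.22 kg/s; concentrate = 660.78 kg/s.
water reaching the mixer = 160.26 (from concentrate) + 1730×0.827 = 1591 kg/s.
Product flow = 660.78 + 1730 = 2390.8 kg/s; water fraction = 0.6655.

0.6655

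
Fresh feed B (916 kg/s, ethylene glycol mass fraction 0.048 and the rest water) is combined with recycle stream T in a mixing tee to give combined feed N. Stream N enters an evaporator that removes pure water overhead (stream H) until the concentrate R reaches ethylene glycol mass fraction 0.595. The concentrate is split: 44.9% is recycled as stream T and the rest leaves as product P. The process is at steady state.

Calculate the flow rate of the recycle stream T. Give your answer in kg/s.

Overall ethylene glycol balance (none leaves overhead): ethylene glycol in fresh feed = ethylene glycol in product, i.e. 916×0.048 = (1−0.449)·R·0.595.
R = 43.968/(0.595×0.551) = 134.11 kg/s.
Recycle T = 0.449×134.11 = 60.216 kg/s.

60.22 kg/s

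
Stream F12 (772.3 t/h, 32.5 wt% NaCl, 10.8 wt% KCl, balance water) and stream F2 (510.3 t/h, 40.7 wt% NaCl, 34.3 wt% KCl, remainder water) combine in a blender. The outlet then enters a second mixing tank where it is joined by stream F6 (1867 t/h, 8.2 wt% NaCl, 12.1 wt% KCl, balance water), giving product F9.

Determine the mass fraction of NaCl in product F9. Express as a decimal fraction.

Overall, product flow = 3149.6 t/h.
NaCl in = 772.3×0.325 + 510.3×0.407 + 1867×0.082 = 611.78 t/h.
NaCl fraction in F9 = 0.194.

0.194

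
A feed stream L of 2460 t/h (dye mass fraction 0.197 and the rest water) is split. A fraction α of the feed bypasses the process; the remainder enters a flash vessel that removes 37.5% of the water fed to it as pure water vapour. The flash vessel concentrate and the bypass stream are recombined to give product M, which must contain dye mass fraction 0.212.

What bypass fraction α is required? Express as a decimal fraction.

All 2460×0.197 = 484.62 t/h of dye reaches M, so M = 484.62/0.212 = 2285.9 t/h and vapour = 174.06 t/h.
The evaporator receives (1−α)·2460 of feed at 0.803 water and removes 0.375 of that water:
0.375×0.803×(1−α)×2460 = 174.06
(1−α) = 174.06/740.77 = 0.2350;  α = 0.7650.

0.765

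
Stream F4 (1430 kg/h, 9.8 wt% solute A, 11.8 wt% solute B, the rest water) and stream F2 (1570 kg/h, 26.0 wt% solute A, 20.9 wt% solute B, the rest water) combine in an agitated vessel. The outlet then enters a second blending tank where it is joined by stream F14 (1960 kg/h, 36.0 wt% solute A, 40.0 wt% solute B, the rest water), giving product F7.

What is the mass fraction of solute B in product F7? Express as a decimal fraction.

0.258

Overall, product flow = 4960 kg/h.
solute B in = 1430×0.118 + 1570×0.209 + 1960×0.400 = 1280.9 kg/h.
solute B fraction in F7 = 0.258.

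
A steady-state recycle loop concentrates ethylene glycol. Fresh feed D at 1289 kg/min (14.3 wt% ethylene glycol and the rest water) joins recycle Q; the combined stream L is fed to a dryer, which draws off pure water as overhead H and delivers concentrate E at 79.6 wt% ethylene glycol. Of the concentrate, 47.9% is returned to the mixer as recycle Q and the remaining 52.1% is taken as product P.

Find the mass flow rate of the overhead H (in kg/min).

1057 kg/min

Overall ethylene glycol balance (none leaves overhead): ethylene glycol in fresh feed = ethylene glycol in product, i.e. 1289×0.143 = (1−0.479)·E·0.796.
E = 184.33/(0.796×0.521) = 444.47 kg/min.
Recycle Q = 0.479×444.47 = 212.9 kg/min.
Combined feed L = 1289 + 212.9 = 1501.9 kg/min.
Overhead H = L − E = 1501.9 − 444.47 = 1057.4 kg/min.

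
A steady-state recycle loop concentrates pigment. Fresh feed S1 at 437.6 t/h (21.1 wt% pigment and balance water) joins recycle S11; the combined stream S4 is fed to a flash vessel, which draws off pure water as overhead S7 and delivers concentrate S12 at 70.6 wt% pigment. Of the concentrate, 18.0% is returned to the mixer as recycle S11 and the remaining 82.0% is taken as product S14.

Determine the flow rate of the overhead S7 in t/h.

Overall pigment balance (none leaves overhead): pigment in fresh feed = pigment in product, i.e. 437.6×0.211 = (1−0.180)·S12·0.706.
S12 = 92.334/(0.706×0.820) = 159.49 t/h.
Recycle S11 = 0.180×159.49 = 28.709 t/h.
Combined feed S4 = 437.6 + 28.709 = 466.31 t/h.
Overhead S7 = S4 − S12 = 466.31 − 159.49 = 306.82 t/h.

306.8 t/h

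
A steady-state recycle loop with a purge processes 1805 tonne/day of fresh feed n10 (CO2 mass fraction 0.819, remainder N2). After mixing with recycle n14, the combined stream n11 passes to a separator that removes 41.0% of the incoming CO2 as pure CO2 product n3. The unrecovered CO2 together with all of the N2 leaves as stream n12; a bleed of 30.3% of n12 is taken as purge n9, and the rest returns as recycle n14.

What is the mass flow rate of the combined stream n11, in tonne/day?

3589 tonne/day

N2 enters only via n10 and leaves only via the purge: 1805×0.181 = 0.303×(N2 in n12), and the separator passes all N2, so N2 in n11 = N2 in n12 = 1078.2 tonne/day.
CO2 in n11: m_A = 1805×0.819 + (1−0.303)·(1−0.410)·m_A, so m_A = 1478.3/0.5888 = 2510.8 tonne/day.
n11 = 2510.8 + 1078.2 = 3589.1 tonne/day.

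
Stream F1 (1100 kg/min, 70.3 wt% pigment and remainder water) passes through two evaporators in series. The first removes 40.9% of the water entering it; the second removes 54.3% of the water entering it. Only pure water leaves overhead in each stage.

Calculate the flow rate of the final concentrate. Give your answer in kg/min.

water in feed = 1100×0.297 = 326.7 kg/min.
After stage 1: water left = (1−0.409)×326.7 = 193.08; stream total = 966.38 kg/min.
After stage 2: water left = (1−0.543)×193.08 = 88.237; final concentrate = 861.54 kg/min.

861.5 kg/min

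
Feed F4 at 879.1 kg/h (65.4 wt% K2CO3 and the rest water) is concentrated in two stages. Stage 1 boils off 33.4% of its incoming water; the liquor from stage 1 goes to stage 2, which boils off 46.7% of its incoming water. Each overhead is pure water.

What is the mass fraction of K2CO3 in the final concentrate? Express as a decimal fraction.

0.842

water in feed = 879.1×0.346 = 304.17 kg/h.
After stage 1: water left = (1−0.334)×304.17 = 202.58; stream total = 777.51 kg/h.
After stage 2: water left = (1−0.467)×202.58 = 107.97; final concentrate = 682.9 kg/h.
K2CO3 fraction = 574.93/682.9 = 0.842.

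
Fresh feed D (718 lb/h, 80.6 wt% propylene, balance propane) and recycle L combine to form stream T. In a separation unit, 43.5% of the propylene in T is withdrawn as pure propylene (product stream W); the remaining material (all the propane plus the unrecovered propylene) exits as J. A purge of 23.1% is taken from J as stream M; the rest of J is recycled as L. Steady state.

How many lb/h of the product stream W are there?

propylene in T: m_A = 718×0.806 + (1−0.231)·(1−0.435)·m_A, so m_A = 578.71/0.5655 = 1023.3 lb/h.
Product W = 0.435×1023.3 = 445.15 lb/h.

445.1 lb/h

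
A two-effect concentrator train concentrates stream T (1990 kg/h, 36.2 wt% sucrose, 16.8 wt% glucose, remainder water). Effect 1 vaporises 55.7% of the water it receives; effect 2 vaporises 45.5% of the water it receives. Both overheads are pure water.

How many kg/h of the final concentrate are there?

water in feed = 1990×0.470 = 935.3 kg/h.
After stage 1: water left = (1−0.557)×935.3 = 414.34; stream total = 1469 kg/h.
After stage 2: water left = (1−0.455)×414.34 = 225.81; final concentrate = 1280.5 kg/h.

1281 kg/h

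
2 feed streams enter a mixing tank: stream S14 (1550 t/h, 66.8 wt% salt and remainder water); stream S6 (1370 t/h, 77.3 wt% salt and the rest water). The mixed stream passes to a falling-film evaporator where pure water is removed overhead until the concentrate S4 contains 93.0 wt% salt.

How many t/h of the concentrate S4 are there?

salt entering = 1550×0.668 + 1370×0.773 = 2094.4 t/h.
All salt reports to S4, so S4 = 2094.4/0.930 = 2252.1 t/h.

2252 t/h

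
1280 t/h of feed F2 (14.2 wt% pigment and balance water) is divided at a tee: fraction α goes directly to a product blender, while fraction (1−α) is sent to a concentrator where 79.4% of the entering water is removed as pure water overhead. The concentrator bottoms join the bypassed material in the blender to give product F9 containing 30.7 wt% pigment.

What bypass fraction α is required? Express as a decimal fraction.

All 1280×0.142 = 181.76 t/h of pigment reaches F9, so F9 = 181.76/0.307 = 592.05 t/h and vapour = 687.95 t/h.
The evaporator receives (1−α)·1280 of feed at 0.858 water and removes 0.794 of that water:
0.794×0.858×(1−α)×1280 = 687.95
(1−α) = 687.95/872 = 0.7889;  α = 0.2111.

0.211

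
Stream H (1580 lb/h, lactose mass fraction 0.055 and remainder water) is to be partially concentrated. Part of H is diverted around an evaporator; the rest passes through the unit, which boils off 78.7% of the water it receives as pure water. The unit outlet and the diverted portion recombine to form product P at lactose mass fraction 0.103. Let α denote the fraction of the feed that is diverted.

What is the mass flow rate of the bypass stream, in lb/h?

590 lb/h

All 1580×0.055 = 86.9 lb/h of lactose reaches P, so P = 86.9/0.103 = 843.69 lb/h and vapour = 736.31 lb/h.
The evaporator receives (1−α)·1580 of feed at 0.945 water and removes 0.787 of that water:
0.787×0.945×(1−α)×1580 = 736.31
(1−α) = 736.31/1175.1 = 0.6266;  α = 0.3734.
Bypass flow = 0.3734×1580 = 589.96 lb/h.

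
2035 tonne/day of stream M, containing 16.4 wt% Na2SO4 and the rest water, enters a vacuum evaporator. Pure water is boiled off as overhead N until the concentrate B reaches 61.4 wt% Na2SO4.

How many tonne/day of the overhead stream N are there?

Na2SO4 is conserved: 2035×0.164 = 333.74 tonne/day all reports to the concentrate.
Concentrate = 333.74/(target fraction) = 543.55 tonne/day.
Overhead = 2035 − 543.55 = 1491.4 tonne/day.

1491 tonne/day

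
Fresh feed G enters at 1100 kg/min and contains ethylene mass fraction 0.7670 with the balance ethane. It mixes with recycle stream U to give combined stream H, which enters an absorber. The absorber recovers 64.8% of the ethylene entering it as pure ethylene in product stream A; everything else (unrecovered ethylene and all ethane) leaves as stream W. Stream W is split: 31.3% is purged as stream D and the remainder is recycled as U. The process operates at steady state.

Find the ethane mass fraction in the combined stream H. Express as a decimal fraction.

0.4239

ethane enters only via G and leaves only via the purge: 1100×0.233 = 0.313×(ethane in W), and the absorber passes all ethane, so ethane in H = ethane in W = 818.85 kg/min.
ethylene in H: m_A = 1100×0.767 + (1−0.313)·(1−0.648)·m_A, so m_A = 843.7/0.7582 = 1112.8 kg/min.
H = 1112.8 + 818.85 = 1931.7 kg/min.
ethane fraction in H = 818.85/1931.7 = 0.4239.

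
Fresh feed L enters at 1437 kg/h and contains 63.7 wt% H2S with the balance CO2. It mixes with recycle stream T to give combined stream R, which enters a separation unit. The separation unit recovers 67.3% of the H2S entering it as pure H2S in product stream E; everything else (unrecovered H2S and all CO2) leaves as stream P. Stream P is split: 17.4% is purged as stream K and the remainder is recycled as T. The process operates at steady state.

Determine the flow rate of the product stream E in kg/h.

H2S in R: m_A = 1437×0.637 + (1−0.174)·(1−0.673)·m_A, so m_A = 915.37/0.7299 = 1254.1 kg/h.
Product E = 0.673×1254.1 = 844.01 kg/h.

844 kg/h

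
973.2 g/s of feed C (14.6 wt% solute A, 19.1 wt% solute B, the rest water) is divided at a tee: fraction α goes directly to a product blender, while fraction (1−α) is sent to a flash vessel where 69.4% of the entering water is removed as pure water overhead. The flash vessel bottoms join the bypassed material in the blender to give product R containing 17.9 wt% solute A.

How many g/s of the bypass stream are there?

583.3 g/s

All 973.2×0.146 = 142.09 g/s of solute A reaches R, so R = 142.09/0.179 = 793.78 g/s and vapour = 179.42 g/s.
The evaporator receives (1−α)·973.2 of feed at 0.663 water and removes 0.694 of that water:
0.694×0.663×(1−α)×973.2 = 179.42
(1−α) = 179.42/447.79 = 0.4007;  α = 0.5993.
Bypass flow = 0.5993×973.2 = 583.27 g/s.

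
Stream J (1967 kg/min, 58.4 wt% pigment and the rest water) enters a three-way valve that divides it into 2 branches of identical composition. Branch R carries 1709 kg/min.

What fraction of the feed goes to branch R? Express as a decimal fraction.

Fraction to R = 1709/1967 = 0.8688.

0.869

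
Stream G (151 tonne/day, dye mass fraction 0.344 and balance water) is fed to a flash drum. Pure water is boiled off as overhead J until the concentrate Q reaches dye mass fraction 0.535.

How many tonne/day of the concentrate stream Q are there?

97.09 tonne/day

dye is conserved: 151×0.344 = 51.944 tonne/day all reports to the concentrate.
Concentrate = 51.944/(target fraction) = 97.092 tonne/day.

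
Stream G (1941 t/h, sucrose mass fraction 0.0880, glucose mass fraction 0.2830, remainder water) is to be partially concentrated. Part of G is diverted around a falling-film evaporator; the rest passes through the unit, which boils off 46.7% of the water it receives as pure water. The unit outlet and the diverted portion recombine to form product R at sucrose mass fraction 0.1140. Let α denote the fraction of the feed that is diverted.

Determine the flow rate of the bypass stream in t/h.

434 t/h

All 1941×0.088 = 170.81 t/h of sucrose reaches R, so R = 170.81/0.114 = 1498.3 t/h and vapour = 442.68 t/h.
The evaporator receives (1−α)·1941 of feed at 0.629 water and removes 0.467 of that water:
0.467×0.629×(1−α)×1941 = 442.68
(1−α) = 442.68/570.16 = 0.7764;  α = 0.2236.
Bypass flow = 0.2236×1941 = 433.95 t/h.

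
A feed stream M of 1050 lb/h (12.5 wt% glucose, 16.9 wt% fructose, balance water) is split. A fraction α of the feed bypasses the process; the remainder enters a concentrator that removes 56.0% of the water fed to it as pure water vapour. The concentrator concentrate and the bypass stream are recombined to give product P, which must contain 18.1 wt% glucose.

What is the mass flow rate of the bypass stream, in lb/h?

228.3 lb/h

All 1050×0.125 = 131.25 lb/h of glucose reaches P, so P = 131.25/0.181 = 725.14 lb/h and vapour = 324.86 lb/h.
The evaporator receives (1−α)·1050 of feed at 0.706 water and removes 0.560 of that water:
0.560×0.706×(1−α)×1050 = 324.86
(1−α) = 324.86/415.13 = 0.7826;  α = 0.2174.
Bypass flow = 0.2174×1050 = 228.31 lb/h.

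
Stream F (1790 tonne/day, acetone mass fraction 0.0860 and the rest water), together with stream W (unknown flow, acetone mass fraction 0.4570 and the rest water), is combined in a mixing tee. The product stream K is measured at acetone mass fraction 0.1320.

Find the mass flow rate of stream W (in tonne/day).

253.4 tonne/day

Let W be the unknown flow. Total out = 1790 + W.
acetone balance: 153.94 + 0.457·W = 0.132·(1790 + W)
(0.457 − 0.132)·W = 0.132×1790 − 153.94 = 82.34
W = 82.34 / 0.325 = 253.35 tonne/day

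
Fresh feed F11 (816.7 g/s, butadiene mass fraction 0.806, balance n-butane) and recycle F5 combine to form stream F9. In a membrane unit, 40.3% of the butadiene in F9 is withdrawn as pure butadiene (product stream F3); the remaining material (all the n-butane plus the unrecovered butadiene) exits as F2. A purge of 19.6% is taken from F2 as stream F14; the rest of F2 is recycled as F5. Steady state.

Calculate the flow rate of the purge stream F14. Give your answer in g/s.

n-butane enters only via F11 and leaves only via the purge: 816.7×0.194 = 0.196×(n-butane in F2), and the membrane unit passes all n-butane, so n-butane in F9 = n-butane in F2 = 808.37 g/s.
butadiene in F9: m_A = 816.7×0.806 + (1−0.196)·(1−0.403)·m_A, so m_A = 658.26/0.5200 = 1265.9 g/s.
F2 = (1−0.403)×1265.9 + 808.37 = 1564.1 g/s.
Purge F14 = 0.196×1564.1 = 306.56 g/s.

306.6 g/s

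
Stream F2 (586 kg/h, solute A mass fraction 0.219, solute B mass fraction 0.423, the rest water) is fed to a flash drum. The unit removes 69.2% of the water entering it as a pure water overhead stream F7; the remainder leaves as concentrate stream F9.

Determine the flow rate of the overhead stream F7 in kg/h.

water entering = 586×0.358 = 209.79 kg/h; overhead removed = 0.692×209.79 = 145.17 kg/h.

145.2 kg/h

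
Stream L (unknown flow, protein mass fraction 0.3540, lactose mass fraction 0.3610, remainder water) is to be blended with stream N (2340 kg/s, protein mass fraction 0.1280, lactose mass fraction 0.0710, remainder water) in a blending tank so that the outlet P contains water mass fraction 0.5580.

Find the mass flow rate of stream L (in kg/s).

2083 kg/s

Let L be the unknown flow. Total out = 2340 + L.
water balance: 1874.3 + 0.285·L = 0.558·(2340 + L)
(0.285 − 0.558)·L = 0.558×2340 − 1874.3 = -568.62
L = -568.62 / -0.273 = 2082.9 kg/s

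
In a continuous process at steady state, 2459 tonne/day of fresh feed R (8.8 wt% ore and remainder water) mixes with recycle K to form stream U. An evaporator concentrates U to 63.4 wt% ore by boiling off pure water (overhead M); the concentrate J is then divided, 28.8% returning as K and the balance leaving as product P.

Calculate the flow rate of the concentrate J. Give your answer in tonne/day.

479.4 tonne/day

Overall ore balance (none leaves overhead): ore in fresh feed = ore in product, i.e. 2459×0.088 = (1−0.288)·J·0.634.
J = 216.39/(0.634×0.712) = 479.37 tonne/day.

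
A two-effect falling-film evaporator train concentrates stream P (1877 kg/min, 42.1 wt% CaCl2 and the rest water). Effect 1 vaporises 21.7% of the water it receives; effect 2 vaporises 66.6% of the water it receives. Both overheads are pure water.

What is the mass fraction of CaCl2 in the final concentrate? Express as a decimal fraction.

water in feed = 1877×0.579 = 1086.8 kg/min.
After stage 1: water left = (1−0.217)×1086.8 = 850.95; stream total = 1641.2 kg/min.
After stage 2: water left = (1−0.666)×850.95 = 284.22; final concentrate = 1074.4 kg/min.
CaCl2 fraction = 790.22/1074.4 = 0.735.

0.735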